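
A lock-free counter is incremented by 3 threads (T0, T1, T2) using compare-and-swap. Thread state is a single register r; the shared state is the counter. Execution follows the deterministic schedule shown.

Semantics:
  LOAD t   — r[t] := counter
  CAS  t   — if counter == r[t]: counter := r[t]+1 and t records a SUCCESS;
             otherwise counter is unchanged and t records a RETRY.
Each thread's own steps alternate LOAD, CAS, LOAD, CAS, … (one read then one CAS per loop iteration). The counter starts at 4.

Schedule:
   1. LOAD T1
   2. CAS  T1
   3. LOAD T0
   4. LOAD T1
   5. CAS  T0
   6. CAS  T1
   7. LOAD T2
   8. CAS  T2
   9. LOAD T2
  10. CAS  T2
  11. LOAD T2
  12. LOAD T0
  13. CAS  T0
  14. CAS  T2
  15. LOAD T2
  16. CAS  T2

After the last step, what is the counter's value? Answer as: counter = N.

counter = 10

#1 T1 reads 4
#2 T1 CAS(4→5) writes; counter now 5
#3 T0 reads 5
#4 T1 reads 5
#5 T0 CAS(5→6) writes; counter now 6
#6 T1 CAS(5→6) fails; counter now 6
#7 T2 reads 6
#8 T2 CAS(6→7) writes; counter now 7
#9 T2 reads 7
#10 T2 CAS(7→8) writes; counter now 8
#11 T2 reads 8
#12 T0 reads 8
#13 T0 CAS(8→9) writes; counter now 9
#14 T2 CAS(8→9) fails; counter now 9
#15 T2 reads 9
#16 T2 CAS(9→10) writes; counter now 10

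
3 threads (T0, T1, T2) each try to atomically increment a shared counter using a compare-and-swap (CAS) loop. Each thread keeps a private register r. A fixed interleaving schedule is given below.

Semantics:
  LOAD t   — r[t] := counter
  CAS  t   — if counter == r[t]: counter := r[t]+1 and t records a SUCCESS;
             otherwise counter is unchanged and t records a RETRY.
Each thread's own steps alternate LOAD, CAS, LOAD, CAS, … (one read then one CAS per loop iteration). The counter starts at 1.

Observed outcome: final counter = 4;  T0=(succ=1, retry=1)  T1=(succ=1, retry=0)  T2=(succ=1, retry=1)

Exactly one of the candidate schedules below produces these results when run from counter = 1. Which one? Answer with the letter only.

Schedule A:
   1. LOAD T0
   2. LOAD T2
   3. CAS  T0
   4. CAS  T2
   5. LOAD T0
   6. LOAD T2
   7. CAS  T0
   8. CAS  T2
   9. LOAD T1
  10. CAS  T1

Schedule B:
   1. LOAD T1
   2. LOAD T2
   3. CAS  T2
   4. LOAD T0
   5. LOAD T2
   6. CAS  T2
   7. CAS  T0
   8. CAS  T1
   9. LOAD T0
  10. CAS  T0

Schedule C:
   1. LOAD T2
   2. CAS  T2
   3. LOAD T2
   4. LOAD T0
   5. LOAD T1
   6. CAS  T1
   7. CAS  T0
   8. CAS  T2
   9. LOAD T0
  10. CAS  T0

C

Tracing schedule C:
1. LOAD T2 → mem=1 r[T2]=1 [LOAD]
2. CAS T2 → mem=2 r[T2]=1 [OK]
3. LOAD T2 → mem=2 r[T2]=2 [LOAD]
4. LOAD T0 → mem=2 r[T0]=2 [LOAD]
5. LOAD T1 → mem=2 r[T1]=2 [LOAD]
6. CAS T1 → mem=3 r[T1]=2 [OK]
7. CAS T0 → mem=3 r[T0]=2 [RETRY]
8. CAS T2 → mem=3 r[T2]=2 [RETRY]
9. LOAD T0 → mem=3 r[T0]=3 [LOAD]
10. CAS T0 → mem=4 r[T0]=3 [OK]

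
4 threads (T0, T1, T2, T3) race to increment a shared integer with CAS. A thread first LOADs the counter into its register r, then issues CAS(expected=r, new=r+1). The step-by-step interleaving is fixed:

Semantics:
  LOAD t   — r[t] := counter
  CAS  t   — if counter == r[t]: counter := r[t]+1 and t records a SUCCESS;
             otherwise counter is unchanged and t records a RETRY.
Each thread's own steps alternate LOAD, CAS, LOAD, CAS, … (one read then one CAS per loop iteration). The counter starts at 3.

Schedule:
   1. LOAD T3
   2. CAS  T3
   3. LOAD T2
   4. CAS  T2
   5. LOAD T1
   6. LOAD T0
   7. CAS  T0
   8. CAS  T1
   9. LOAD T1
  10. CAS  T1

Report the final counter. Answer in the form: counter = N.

counter = 7

[1] T3.load  rd  (counter 3, T3.r 3)
[2] T3.cas  hit  (counter 4, T3.r 3)
[3] T2.load  rd  (counter 4, T2.r 4)
[4] T2.cas  hit  (counter 5, T2.r 4)
[5] T1.load  rd  (counter 5, T1.r 5)
[6] T0.load  rd  (counter 5, T0.r 5)
[7] T0.cas  hit  (counter 6, T0.r 5)
[8] T1.cas  miss  (counter 6, T1.r 5)
[9] T1.load  rd  (counter 6, T1.r 6)
[10] T1.cas  hit  (counter 7, T1.r 6)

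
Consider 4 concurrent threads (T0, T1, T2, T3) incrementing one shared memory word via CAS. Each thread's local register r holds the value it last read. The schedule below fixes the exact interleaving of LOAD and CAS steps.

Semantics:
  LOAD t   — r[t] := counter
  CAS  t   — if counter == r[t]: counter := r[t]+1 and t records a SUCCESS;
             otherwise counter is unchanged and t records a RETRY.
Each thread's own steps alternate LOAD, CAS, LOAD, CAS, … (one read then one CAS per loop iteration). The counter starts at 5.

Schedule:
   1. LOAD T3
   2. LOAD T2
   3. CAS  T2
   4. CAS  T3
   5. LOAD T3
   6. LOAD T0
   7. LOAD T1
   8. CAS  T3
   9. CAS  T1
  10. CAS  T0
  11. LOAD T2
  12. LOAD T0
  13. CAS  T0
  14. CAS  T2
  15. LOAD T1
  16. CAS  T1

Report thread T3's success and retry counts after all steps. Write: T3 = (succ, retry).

   1) LOAD T3:  M=5  r_T3=5
   2) LOAD T2:  M=5  r_T2=5
   3) CAS  T2:  M=6  r_T2=5 ✓
   4) CAS  T3:  M=6  r_T3=5 ✗
   5) LOAD T3:  M=6  r_T3=6
   6) LOAD T0:  M=6  r_T0=6
   7) LOAD T1:  M=6  r_T1=6
   8) CAS  T3:  M=7  r_T3=6 ✓
   9) CAS  T1:  M=7  r_T1=6 ✗
  10) CAS  T0:  M=7  r_T0=6 ✗
  11) LOAD T2:  M=7  r_T2=7
  12) LOAD T0:  M=7  r_T0=7
  13) CAS  T0:  M=8  r_T0=7 ✓
  14) CAS  T2:  M=8  r_T2=7 ✗
  15) LOAD T1:  M=8  r_T1=8
  16) CAS  T1:  M=9  r_T1=8 ✓

T3 = (1, 1)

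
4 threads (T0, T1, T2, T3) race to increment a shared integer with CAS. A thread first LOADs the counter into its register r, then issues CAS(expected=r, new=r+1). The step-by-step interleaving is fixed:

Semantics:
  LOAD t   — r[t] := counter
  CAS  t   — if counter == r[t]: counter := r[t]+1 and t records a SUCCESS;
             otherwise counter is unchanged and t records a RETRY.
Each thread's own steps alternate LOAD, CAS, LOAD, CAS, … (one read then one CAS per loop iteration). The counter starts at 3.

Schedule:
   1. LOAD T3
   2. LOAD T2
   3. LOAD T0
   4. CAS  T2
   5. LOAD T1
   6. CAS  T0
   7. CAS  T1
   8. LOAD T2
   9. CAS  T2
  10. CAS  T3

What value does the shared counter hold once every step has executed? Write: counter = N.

1. LOAD T3 → mem=3 r[T3]=3 [LOAD]
2. LOAD T2 → mem=3 r[T2]=3 [LOAD]
3. LOAD T0 → mem=3 r[T0]=3 [LOAD]
4. CAS T2 → mem=4 r[T2]=3 [OK]
5. LOAD T1 → mem=4 r[T1]=4 [LOAD]
6. CAS T0 → mem=4 r[T0]=3 [RETRY]
7. CAS T1 → mem=5 r[T1]=4 [OK]
8. LOAD T2 → mem=5 r[T2]=5 [LOAD]
9. CAS T2 → mem=6 r[T2]=5 [OK]
10. CAS T3 → mem=6 r[T3]=3 [RETRY]

counter = 6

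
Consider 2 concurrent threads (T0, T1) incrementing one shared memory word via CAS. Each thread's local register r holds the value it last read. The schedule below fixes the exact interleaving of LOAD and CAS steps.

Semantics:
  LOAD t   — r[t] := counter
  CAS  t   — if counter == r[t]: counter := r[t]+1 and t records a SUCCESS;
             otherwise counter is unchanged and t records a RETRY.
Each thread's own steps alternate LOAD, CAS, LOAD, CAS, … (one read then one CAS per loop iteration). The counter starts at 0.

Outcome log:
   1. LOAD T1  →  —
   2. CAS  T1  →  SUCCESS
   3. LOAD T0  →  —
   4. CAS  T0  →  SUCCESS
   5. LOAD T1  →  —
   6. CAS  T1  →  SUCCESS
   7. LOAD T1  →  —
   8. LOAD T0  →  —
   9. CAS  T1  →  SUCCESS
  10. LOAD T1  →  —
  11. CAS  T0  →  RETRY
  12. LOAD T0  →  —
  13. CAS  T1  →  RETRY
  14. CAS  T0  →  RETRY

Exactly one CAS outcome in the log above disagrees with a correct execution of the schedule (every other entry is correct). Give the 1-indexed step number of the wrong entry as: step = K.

Reference trace:
   1) LOAD T1:  M=0  r_T1=0
   2) CAS  T1:  M=1  r_T1=0 ✓
   3) LOAD T0:  M=1  r_T0=1
   4) CAS  T0:  M=2  r_T0=1 ✓
   5) LOAD T1:  M=2  r_T1=2
   6) CAS  T1:  M=3  r_T1=2 ✓
   7) LOAD T1:  M=3  r_T1=3
   8) LOAD T0:  M=3  r_T0=3
   9) CAS  T1:  M=4  r_T1=3 ✓
  10) LOAD T1:  M=4  r_T1=4
  11) CAS  T0:  M=4  r_T0=3 ✗
  12) LOAD T0:  M=4  r_T0=4
  13) CAS  T1:  M=5  r_T1=4 ✓
  14) CAS  T0:  M=5  r_T0=4 ✗
Mismatch at 13.

step = 13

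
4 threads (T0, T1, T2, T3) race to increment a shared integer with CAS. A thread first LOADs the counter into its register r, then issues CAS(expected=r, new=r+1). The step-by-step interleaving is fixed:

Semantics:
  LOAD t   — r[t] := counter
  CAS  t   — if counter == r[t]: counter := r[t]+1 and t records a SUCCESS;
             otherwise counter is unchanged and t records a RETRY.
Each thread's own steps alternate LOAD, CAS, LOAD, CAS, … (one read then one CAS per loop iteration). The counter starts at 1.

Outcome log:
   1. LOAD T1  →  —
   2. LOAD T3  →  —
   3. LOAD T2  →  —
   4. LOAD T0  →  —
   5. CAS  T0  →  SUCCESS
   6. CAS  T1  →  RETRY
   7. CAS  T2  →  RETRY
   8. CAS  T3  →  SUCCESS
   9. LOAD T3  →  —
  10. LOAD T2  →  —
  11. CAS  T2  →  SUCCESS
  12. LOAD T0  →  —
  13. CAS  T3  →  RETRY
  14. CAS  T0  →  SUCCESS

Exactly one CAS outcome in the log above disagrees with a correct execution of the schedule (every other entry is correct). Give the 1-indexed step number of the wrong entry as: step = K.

step = 8

Reference trace:
#1 T1 reads 1
#2 T3 reads 1
#3 T2 reads 1
#4 T0 reads 1
#5 T0 CAS(1→2) writes; counter now 2
#6 T1 CAS(1→2) fails; counter now 2
#7 T2 CAS(1→2) fails; counter now 2
#8 T3 CAS(1→2) fails; counter now 2
#9 T3 reads 2
#10 T2 reads 2
#11 T2 CAS(2→3) writes; counter now 3
#12 T0 reads 3
#13 T3 CAS(2→3) fails; counter now 3
#14 T0 CAS(3→4) writes; counter now 4
Log disagrees first at step 8.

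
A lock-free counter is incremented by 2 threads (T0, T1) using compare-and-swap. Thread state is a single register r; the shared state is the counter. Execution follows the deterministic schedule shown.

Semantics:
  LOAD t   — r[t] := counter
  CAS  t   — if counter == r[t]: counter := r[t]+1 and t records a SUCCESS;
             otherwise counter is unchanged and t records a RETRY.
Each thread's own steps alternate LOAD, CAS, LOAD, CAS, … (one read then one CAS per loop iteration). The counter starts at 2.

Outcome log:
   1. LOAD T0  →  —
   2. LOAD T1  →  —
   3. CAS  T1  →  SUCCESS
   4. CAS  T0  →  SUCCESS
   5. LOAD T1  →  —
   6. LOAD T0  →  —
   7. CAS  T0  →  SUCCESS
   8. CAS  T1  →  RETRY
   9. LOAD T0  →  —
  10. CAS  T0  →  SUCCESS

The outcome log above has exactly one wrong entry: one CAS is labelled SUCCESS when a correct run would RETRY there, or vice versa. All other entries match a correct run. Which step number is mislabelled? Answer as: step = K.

step = 4

Correct run:
   1) LOAD T0:  M=2  r_T0=2
   2) LOAD T1:  M=2  r_T1=2
   3) CAS  T1:  M=3  r_T1=2 ✓
   4) CAS  T0:  M=3  r_T0=2 ✗
   5) LOAD T1:  M=3  r_T1=3
   6) LOAD T0:  M=3  r_T0=3
   7) CAS  T0:  M=4  r_T0=3 ✓
   8) CAS  T1:  M=4  r_T1=3 ✗
   9) LOAD T0:  M=4  r_T0=4
  10) CAS  T0:  M=5  r_T0=4 ✓
Log disagrees first at step 4.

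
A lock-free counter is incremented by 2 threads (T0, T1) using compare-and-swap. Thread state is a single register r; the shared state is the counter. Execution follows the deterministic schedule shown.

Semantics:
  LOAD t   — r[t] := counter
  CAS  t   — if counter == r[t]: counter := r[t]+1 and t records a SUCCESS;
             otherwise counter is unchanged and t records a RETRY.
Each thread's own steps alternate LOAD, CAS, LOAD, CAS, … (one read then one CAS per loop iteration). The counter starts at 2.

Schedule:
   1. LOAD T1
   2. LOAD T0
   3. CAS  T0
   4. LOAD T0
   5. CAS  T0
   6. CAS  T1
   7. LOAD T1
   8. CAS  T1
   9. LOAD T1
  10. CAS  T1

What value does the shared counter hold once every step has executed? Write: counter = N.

counter = 6

step 1: T1 LOAD ⇒ load; ctr=2 reg=2
step 2: T0 LOAD ⇒ load; ctr=2 reg=2
step 3: T0 CAS ⇒ ok; ctr=3 reg=2
step 4: T0 LOAD ⇒ load; ctr=3 reg=3
step 5: T0 CAS ⇒ ok; ctr=4 reg=3
step 6: T1 CAS ⇒ retry; ctr=4 reg=2
step 7: T1 LOAD ⇒ load; ctr=4 reg=4
step 8: T1 CAS ⇒ ok; ctr=5 reg=4
step 9: T1 LOAD ⇒ load; ctr=5 reg=5
step 10: T1 CAS ⇒ ok; ctr=6 reg=5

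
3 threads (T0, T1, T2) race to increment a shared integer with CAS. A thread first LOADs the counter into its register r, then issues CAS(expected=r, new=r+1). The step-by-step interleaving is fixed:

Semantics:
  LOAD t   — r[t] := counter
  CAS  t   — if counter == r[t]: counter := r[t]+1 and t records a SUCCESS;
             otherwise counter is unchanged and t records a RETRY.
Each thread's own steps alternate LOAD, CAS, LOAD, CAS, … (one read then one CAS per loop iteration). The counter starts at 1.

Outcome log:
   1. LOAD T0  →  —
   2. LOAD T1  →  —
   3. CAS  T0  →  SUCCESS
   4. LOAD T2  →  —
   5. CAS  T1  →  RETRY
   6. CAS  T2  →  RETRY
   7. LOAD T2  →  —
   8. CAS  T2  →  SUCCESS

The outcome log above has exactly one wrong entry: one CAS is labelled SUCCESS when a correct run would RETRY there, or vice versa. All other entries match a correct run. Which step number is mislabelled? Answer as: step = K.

Reference trace:
#1 T0 reads 1
#2 T1 reads 1
#3 T0 CAS(1→2) writes; counter now 2
#4 T2 reads 2
#5 T1 CAS(1→2) fails; counter now 2
#6 T2 CAS(2→3) writes; counter now 3
#7 T2 reads 3
#8 T2 CAS(3→4) writes; counter now 4
Log disagrees first at step 6.

step = 6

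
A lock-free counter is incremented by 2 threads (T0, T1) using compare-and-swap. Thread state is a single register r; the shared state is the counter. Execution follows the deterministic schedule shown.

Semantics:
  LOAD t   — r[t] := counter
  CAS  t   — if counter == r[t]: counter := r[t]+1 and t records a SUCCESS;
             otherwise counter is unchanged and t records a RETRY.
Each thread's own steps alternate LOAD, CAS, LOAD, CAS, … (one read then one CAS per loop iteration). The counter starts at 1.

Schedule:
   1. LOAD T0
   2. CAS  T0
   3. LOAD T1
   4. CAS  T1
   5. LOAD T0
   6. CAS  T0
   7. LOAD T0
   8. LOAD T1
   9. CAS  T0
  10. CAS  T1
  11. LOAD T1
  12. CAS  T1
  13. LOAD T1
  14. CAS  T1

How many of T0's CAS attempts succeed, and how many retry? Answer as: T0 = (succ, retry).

T0 = (3, 0)

T0 LOAD — after: cnt=1, r=1 — load
T0 CAS — after: cnt=2, r=1 — ok
T1 LOAD — after: cnt=2, r=2 — load
T1 CAS — after: cnt=3, r=2 — ok
T0 LOAD — after: cnt=3, r=3 — load
T0 CAS — after: cnt=4, r=3 — ok
T0 LOAD — after: cnt=4, r=4 — load
T1 LOAD — after: cnt=4, r=4 — load
T0 CAS — after: cnt=5, r=4 — ok
T1 CAS — after: cnt=5, r=4 — retry
T1 LOAD — after: cnt=5, r=5 — load
T1 CAS — after: cnt=6, r=5 — ok
T1 LOAD — after: cnt=6, r=6 — load
T1 CAS — after: cnt=7, r=6 — ok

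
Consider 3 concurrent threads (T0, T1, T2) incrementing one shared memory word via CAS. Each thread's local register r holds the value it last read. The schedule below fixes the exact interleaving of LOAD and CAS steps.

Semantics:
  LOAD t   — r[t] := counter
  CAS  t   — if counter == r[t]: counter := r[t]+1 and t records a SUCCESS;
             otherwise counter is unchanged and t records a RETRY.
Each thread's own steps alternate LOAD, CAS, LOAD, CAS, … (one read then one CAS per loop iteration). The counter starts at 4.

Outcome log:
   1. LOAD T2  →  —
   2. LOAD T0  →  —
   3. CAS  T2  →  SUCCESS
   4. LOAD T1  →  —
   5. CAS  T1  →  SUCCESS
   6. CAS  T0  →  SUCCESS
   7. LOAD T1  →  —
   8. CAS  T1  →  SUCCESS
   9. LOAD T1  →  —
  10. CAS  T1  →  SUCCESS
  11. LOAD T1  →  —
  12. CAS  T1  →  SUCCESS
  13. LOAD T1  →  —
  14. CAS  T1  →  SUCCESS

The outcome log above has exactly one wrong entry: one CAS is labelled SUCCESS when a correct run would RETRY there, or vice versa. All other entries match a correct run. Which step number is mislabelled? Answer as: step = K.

Reference trace:
T2 LOAD — after: cnt=4, r=4 — load
T0 LOAD — after: cnt=4, r=4 — load
T2 CAS — after: cnt=5, r=4 — ok
T1 LOAD — after: cnt=5, r=5 — load
T1 CAS — after: cnt=6, r=5 — ok
T0 CAS — after: cnt=6, r=4 — retry
T1 LOAD — after: cnt=6, r=6 — load
T1 CAS — after: cnt=7, r=6 — ok
T1 LOAD — after: cnt=7, r=7 — load
T1 CAS — after: cnt=8, r=7 — ok
T1 LOAD — after: cnt=8, r=8 — load
T1 CAS — after: cnt=9, r=8 — ok
T1 LOAD — after: cnt=9, r=9 — load
T1 CAS — after: cnt=10, r=9 — ok
Flip is step 6.

step = 6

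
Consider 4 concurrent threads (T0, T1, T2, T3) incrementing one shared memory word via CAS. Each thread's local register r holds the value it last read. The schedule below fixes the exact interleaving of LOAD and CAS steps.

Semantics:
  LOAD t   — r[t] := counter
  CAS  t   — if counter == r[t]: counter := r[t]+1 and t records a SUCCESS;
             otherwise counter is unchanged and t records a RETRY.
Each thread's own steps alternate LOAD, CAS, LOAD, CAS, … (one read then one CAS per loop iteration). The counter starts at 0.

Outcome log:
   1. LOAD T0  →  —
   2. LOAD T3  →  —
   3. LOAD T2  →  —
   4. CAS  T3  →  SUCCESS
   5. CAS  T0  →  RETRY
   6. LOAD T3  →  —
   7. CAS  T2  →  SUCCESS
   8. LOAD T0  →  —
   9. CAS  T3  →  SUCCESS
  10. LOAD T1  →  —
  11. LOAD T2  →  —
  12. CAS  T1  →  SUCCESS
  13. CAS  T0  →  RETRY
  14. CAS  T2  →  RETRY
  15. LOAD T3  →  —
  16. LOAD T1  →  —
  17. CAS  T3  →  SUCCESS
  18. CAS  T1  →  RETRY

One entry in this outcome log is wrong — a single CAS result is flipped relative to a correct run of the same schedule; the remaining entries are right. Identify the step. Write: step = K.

step = 7

Reference trace:
T0 LOAD — after: cnt=0, r=0 — load
T3 LOAD — after: cnt=0, r=0 — load
T2 LOAD — after: cnt=0, r=0 — load
T3 CAS — after: cnt=1, r=0 — ok
T0 CAS — after: cnt=1, r=0 — retry
T3 LOAD — after: cnt=1, r=1 — load
T2 CAS — after: cnt=1, r=0 — retry
T0 LOAD — after: cnt=1, r=1 — load
T3 CAS — after: cnt=2, r=1 — ok
T1 LOAD — after: cnt=2, r=2 — load
T2 LOAD — after: cnt=2, r=2 — load
T1 CAS — after: cnt=3, r=2 — ok
T0 CAS — after: cnt=3, r=1 — retry
T2 CAS — after: cnt=3, r=2 — retry
T3 LOAD — after: cnt=3, r=3 — load
T1 LOAD — after: cnt=3, r=3 — load
T3 CAS — after: cnt=4, r=3 — ok
T1 CAS — after: cnt=4, r=3 — retry
Log disagrees first at step 7.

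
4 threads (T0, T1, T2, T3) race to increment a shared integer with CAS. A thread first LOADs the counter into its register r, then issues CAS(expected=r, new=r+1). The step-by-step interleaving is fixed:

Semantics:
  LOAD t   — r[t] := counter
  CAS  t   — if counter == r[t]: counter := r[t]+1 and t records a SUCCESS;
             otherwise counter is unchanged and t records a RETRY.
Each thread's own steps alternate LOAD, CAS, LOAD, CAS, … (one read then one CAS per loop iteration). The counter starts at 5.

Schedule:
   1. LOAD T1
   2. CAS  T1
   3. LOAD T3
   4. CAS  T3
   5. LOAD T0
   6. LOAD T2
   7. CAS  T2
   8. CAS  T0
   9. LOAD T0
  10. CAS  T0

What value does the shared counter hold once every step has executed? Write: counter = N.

T1 LOAD — after: cnt=5, r=5 — load
T1 CAS — after: cnt=6, r=5 — ok
T3 LOAD — after: cnt=6, r=6 — load
T3 CAS — after: cnt=7, r=6 — ok
T0 LOAD — after: cnt=7, r=7 — load
T2 LOAD — after: cnt=7, r=7 — load
T2 CAS — after: cnt=8, r=7 — ok
T0 CAS — after: cnt=8, r=7 — retry
T0 LOAD — after: cnt=8, r=8 — load
T0 CAS — after: cnt=9, r=8 — ok

counter = 9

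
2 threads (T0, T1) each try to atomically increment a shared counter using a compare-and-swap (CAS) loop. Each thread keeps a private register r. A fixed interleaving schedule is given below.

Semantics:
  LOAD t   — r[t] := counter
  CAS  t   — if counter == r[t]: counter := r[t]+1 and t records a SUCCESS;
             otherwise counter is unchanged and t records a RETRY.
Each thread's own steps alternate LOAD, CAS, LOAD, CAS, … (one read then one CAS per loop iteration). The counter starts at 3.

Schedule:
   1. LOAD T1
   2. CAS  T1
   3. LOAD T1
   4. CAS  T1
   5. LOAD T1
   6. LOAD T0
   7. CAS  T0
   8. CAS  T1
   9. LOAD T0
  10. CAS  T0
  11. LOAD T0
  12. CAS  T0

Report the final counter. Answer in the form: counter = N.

counter = 8

[1] T1.load  rd  (counter 3, T1.r 3)
[2] T1.cas  hit  (counter 4, T1.r 3)
[3] T1.load  rd  (counter 4, T1.r 4)
[4] T1.cas  hit  (counter 5, T1.r 4)
[5] T1.load  rd  (counter 5, T1.r 5)
[6] T0.load  rd  (counter 5, T0.r 5)
[7] T0.cas  hit  (counter 6, T0.r 5)
[8] T1.cas  miss  (counter 6, T1.r 5)
[9] T0.load  rd  (counter 6, T0.r 6)
[10] T0.cas  hit  (counter 7, T0.r 6)
[11] T0.load  rd  (counter 7, T0.r 7)
[12] T0.cas  hit  (counter 8, T0.r 7)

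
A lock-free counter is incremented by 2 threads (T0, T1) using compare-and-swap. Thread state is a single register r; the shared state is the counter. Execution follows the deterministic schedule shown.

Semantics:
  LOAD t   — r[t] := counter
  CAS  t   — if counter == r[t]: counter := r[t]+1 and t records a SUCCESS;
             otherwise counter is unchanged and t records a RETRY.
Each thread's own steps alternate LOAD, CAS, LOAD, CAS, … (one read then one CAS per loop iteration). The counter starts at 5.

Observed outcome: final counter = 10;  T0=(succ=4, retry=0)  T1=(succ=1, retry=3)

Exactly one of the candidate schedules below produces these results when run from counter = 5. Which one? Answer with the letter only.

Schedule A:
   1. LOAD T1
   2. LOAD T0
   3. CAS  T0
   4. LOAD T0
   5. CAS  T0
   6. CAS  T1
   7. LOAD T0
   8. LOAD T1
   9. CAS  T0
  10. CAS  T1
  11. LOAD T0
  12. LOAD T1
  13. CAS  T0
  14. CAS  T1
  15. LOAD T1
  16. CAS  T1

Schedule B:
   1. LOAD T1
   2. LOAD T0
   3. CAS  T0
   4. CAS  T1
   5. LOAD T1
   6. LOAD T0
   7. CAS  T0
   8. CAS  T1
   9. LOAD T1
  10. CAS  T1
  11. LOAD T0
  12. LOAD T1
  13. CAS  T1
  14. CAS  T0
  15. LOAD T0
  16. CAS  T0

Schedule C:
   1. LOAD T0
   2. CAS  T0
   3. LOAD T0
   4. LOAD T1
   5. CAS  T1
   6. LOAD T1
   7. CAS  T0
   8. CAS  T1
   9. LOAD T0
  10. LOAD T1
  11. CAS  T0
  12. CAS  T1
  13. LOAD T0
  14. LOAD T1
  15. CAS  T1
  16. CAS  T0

Tracing schedule A:
T1 LOAD — after: cnt=5, r=5 — load
T0 LOAD — after: cnt=5, r=5 — load
T0 CAS — after: cnt=6, r=5 — ok
T0 LOAD — after: cnt=6, r=6 — load
T0 CAS — after: cnt=7, r=6 — ok
T1 CAS — after: cnt=7, r=5 — retry
T0 LOAD — after: cnt=7, r=7 — load
T1 LOAD — after: cnt=7, r=7 — load
T0 CAS — after: cnt=8, r=7 — ok
T1 CAS — after: cnt=8, r=7 — retry
T0 LOAD — after: cnt=8, r=8 — load
T1 LOAD — after: cnt=8, r=8 — load
T0 CAS — after: cnt=9, r=8 — ok
T1 CAS — after: cnt=9, r=8 — retry
T1 LOAD — after: cnt=9, r=9 — load
T1 CAS — after: cnt=10, r=9 — ok

A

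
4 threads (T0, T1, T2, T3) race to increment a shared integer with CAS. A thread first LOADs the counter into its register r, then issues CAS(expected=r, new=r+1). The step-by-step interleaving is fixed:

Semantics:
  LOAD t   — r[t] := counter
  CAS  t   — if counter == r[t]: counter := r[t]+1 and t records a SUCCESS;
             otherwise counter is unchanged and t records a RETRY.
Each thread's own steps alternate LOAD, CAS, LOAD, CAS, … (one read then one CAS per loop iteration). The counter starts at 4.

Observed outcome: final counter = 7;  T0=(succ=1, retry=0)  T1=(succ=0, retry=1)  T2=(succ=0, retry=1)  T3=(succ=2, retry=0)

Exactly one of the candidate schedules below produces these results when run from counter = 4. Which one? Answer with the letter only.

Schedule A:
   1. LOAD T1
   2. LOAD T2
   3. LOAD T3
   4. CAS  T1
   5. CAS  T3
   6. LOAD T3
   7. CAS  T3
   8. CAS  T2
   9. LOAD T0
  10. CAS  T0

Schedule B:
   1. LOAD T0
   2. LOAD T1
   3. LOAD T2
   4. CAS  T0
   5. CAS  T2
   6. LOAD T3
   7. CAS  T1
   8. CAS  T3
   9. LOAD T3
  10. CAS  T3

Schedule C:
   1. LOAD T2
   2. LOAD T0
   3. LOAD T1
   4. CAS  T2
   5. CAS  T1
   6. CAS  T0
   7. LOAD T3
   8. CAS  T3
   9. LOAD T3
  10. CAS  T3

B

Run B:
step 1: T0 LOAD ⇒ load; ctr=4 reg=4
step 2: T1 LOAD ⇒ load; ctr=4 reg=4
step 3: T2 LOAD ⇒ load; ctr=4 reg=4
step 4: T0 CAS ⇒ ok; ctr=5 reg=4
step 5: T2 CAS ⇒ retry; ctr=5 reg=4
step 6: T3 LOAD ⇒ load; ctr=5 reg=5
step 7: T1 CAS ⇒ retry; ctr=5 reg=4
step 8: T3 CAS ⇒ ok; ctr=6 reg=5
step 9: T3 LOAD ⇒ load; ctr=6 reg=6
step 10: T3 CAS ⇒ ok; ctr=7 reg=6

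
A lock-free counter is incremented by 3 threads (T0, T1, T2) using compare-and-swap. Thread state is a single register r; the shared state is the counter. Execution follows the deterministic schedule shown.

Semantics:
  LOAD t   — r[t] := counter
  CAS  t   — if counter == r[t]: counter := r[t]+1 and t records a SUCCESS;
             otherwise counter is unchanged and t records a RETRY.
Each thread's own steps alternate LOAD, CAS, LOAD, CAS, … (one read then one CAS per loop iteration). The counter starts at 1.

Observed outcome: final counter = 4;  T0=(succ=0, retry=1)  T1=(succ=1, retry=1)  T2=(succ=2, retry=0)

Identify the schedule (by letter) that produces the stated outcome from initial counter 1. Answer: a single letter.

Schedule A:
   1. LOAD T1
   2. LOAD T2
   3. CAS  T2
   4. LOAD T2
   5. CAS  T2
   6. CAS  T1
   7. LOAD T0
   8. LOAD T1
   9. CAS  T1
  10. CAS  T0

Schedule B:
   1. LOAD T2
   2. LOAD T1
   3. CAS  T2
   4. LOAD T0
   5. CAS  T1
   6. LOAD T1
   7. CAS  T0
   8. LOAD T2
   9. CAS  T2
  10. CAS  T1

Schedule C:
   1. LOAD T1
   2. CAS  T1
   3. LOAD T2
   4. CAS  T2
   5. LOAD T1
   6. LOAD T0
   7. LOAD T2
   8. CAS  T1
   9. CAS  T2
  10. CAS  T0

Simulating candidate A:
#1 T1 reads 1
#2 T2 reads 1
#3 T2 CAS(1→2) writes; counter now 2
#4 T2 reads 2
#5 T2 CAS(2→3) writes; counter now 3
#6 T1 CAS(1→2) fails; counter now 3
#7 T0 reads 3
#8 T1 reads 3
#9 T1 CAS(3→4) writes; counter now 4
#10 T0 CAS(3→4) fails; counter now 4

A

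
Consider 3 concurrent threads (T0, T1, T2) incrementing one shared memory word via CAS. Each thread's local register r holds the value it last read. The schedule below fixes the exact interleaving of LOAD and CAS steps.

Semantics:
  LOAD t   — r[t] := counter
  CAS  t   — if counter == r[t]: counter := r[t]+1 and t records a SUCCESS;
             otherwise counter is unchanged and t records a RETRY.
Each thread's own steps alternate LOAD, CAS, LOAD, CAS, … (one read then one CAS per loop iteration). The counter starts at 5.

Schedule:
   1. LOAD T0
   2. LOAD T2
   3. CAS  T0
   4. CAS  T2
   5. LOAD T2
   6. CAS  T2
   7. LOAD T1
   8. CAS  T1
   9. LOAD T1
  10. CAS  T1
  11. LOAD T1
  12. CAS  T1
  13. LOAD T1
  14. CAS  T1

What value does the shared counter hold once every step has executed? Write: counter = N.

[1] T0.load  rd  (counter 5, T0.r 5)
[2] T2.load  rd  (counter 5, T2.r 5)
[3] T0.cas  hit  (counter 6, T0.r 5)
[4] T2.cas  miss  (counter 6, T2.r 5)
[5] T2.load  rd  (counter 6, T2.r 6)
[6] T2.cas  hit  (counter 7, T2.r 6)
[7] T1.load  rd  (counter 7, T1.r 7)
[8] T1.cas  hit  (counter 8, T1.r 7)
[9] T1.load  rd  (counter 8, T1.r 8)
[10] T1.cas  hit  (counter 9, T1.r 8)
[11] T1.load  rd  (counter 9, T1.r 9)
[12] T1.cas  hit  (counter 10, T1.r 9)
[13] T1.load  rd  (counter 10, T1.r 10)
[14] T1.cas  hit  (counter 11, T1.r 10)

counter = 11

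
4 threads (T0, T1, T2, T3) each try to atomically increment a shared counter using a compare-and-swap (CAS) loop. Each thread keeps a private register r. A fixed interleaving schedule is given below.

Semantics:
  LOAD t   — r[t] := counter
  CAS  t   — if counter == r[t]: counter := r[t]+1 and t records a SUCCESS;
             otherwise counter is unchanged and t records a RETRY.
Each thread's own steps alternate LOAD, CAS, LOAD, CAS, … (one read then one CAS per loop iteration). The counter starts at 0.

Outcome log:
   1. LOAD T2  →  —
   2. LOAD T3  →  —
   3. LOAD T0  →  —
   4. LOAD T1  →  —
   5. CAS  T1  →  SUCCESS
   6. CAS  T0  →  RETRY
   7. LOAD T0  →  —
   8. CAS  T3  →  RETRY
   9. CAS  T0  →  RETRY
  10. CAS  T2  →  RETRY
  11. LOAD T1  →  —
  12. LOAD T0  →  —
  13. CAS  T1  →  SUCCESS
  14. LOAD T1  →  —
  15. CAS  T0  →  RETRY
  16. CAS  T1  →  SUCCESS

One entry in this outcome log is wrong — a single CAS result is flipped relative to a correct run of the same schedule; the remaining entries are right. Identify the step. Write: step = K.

step = 9

Re-executing:
step 1: T2 LOAD ⇒ load; ctr=0 reg=0
step 2: T3 LOAD ⇒ load; ctr=0 reg=0
step 3: T0 LOAD ⇒ load; ctr=0 reg=0
step 4: T1 LOAD ⇒ load; ctr=0 reg=0
step 5: T1 CAS ⇒ ok; ctr=1 reg=0
step 6: T0 CAS ⇒ retry; ctr=1 reg=0
step 7: T0 LOAD ⇒ load; ctr=1 reg=1
step 8: T3 CAS ⇒ retry; ctr=1 reg=0
step 9: T0 CAS ⇒ ok; ctr=2 reg=1
step 10: T2 CAS ⇒ retry; ctr=2 reg=0
step 11: T1 LOAD ⇒ load; ctr=2 reg=2
step 12: T0 LOAD ⇒ load; ctr=2 reg=2
step 13: T1 CAS ⇒ ok; ctr=3 reg=2
step 14: T1 LOAD ⇒ load; ctr=3 reg=3
step 15: T0 CAS ⇒ retry; ctr=3 reg=2
step 16: T1 CAS ⇒ ok; ctr=4 reg=3
Log disagrees first at step 9.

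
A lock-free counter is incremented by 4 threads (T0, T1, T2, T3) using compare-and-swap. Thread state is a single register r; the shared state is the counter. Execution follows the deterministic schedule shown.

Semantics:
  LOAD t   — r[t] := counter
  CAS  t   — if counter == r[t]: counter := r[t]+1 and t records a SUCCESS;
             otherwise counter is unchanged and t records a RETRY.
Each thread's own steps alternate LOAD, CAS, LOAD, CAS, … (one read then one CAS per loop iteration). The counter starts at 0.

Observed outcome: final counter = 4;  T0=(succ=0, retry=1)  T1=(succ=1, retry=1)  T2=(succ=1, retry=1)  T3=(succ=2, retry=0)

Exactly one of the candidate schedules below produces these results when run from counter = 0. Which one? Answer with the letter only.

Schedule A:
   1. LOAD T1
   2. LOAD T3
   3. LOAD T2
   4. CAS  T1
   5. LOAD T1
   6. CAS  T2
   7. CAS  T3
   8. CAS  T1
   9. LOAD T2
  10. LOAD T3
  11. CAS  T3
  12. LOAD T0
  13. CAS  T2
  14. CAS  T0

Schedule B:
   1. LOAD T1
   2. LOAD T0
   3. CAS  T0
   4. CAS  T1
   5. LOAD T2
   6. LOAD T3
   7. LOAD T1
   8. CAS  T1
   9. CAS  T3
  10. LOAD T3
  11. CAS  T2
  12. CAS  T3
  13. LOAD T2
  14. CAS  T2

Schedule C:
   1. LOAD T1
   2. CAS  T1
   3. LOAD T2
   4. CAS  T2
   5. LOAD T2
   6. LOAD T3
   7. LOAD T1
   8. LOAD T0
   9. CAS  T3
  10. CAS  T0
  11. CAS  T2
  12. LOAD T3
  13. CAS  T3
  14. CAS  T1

C

Run C:
1. LOAD T1 → mem=0 r[T1]=0 [LOAD]
2. CAS T1 → mem=1 r[T1]=0 [OK]
3. LOAD T2 → mem=1 r[T2]=1 [LOAD]
4. CAS T2 → mem=2 r[T2]=1 [OK]
5. LOAD T2 → mem=2 r[T2]=2 [LOAD]
6. LOAD T3 → mem=2 r[T3]=2 [LOAD]
7. LOAD T1 → mem=2 r[T1]=2 [LOAD]
8. LOAD T0 → mem=2 r[T0]=2 [LOAD]
9. CAS T3 → mem=3 r[T3]=2 [OK]
10. CAS T0 → mem=3 r[T0]=2 [RETRY]
11. CAS T2 → mem=3 r[T2]=2 [RETRY]
12. LOAD T3 → mem=3 r[T3]=3 [LOAD]
13. CAS T3 → mem=4 r[T3]=3 [OK]
14. CAS T1 → mem=4 r[T1]=2 [RETRY]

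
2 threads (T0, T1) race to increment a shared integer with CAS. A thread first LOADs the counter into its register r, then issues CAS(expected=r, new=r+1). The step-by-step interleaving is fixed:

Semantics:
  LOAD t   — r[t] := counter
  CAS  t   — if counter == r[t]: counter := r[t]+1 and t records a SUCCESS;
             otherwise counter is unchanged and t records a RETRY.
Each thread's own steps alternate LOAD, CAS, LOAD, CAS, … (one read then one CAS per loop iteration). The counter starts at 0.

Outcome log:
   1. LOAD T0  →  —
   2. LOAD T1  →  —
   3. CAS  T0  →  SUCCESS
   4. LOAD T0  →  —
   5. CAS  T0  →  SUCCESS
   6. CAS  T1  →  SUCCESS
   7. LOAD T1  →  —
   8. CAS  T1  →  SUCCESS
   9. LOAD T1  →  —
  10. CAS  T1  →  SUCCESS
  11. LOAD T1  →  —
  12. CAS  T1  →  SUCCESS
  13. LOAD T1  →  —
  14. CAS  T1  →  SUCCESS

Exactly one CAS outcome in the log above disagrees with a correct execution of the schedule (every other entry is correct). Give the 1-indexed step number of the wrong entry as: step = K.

Correct run:
T0 LOAD — after: cnt=0, r=0 — load
T1 LOAD — after: cnt=0, r=0 — load
T0 CAS — after: cnt=1, r=0 — ok
T0 LOAD — after: cnt=1, r=1 — load
T0 CAS — after: cnt=2, r=1 — ok
T1 CAS — after: cnt=2, r=0 — retry
T1 LOAD — after: cnt=2, r=2 — load
T1 CAS — after: cnt=3, r=2 — ok
T1 LOAD — after: cnt=3, r=3 — load
T1 CAS — after: cnt=4, r=3 — ok
T1 LOAD — after: cnt=4, r=4 — load
T1 CAS — after: cnt=5, r=4 — ok
T1 LOAD — after: cnt=5, r=5 — load
T1 CAS — after: cnt=6, r=5 — ok
Flip is step 6.

step = 6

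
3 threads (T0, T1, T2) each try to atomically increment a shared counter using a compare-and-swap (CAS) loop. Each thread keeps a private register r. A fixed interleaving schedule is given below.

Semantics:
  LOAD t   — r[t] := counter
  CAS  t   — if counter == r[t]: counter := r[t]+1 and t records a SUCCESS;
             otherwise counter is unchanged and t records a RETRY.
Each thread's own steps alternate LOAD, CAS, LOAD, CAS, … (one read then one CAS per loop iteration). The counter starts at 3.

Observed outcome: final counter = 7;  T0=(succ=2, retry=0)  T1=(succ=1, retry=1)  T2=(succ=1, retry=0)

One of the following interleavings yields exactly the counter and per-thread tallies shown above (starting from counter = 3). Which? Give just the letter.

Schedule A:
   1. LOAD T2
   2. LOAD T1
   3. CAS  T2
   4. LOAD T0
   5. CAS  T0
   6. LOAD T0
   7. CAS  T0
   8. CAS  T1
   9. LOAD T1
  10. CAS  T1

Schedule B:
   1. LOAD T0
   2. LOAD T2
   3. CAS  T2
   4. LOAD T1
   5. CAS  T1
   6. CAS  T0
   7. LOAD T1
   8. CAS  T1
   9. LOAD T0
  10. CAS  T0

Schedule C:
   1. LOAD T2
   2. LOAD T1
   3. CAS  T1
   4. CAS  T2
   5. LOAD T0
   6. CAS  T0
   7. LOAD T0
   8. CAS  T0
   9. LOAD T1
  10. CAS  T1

Run A:
1. LOAD T2 → mem=3 r[T2]=3 [LOAD]
2. LOAD T1 → mem=3 r[T1]=3 [LOAD]
3. CAS T2 → mem=4 r[T2]=3 [OK]
4. LOAD T0 → mem=4 r[T0]=4 [LOAD]
5. CAS T0 → mem=5 r[T0]=4 [OK]
6. LOAD T0 → mem=5 r[T0]=5 [LOAD]
7. CAS T0 → mem=6 r[T0]=5 [OK]
8. CAS T1 → mem=6 r[T1]=3 [RETRY]
9. LOAD T1 → mem=6 r[T1]=6 [LOAD]
10. CAS T1 → mem=7 r[T1]=6 [OK]

A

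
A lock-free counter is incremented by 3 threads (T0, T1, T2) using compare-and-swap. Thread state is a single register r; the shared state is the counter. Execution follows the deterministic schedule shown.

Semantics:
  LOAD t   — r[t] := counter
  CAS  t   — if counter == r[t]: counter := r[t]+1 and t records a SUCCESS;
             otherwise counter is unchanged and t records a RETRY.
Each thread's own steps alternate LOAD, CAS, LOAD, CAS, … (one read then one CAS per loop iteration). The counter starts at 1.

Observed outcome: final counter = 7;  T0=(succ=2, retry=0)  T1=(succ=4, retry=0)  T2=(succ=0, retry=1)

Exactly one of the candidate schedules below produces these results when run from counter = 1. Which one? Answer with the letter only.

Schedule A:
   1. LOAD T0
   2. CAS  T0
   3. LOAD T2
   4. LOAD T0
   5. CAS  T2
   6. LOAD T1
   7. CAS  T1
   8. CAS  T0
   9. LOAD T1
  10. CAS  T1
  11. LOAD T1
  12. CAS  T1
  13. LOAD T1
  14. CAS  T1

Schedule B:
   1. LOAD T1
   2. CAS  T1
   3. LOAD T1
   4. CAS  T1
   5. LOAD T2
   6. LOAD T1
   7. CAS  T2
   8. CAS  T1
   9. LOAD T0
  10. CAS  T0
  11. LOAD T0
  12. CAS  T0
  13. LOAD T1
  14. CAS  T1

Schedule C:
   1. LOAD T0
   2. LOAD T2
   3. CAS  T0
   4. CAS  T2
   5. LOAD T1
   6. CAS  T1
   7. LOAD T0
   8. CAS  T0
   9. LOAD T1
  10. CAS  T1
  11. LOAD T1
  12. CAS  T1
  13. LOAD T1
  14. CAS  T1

Run C:
T0 LOAD — after: cnt=1, r=1 — load
T2 LOAD — after: cnt=1, r=1 — load
T0 CAS — after: cnt=2, r=1 — ok
T2 CAS — after: cnt=2, r=1 — retry
T1 LOAD — after: cnt=2, r=2 — load
T1 CAS — after: cnt=3, r=2 — ok
T0 LOAD — after: cnt=3, r=3 — load
T0 CAS — after: cnt=4, r=3 — ok
T1 LOAD — after: cnt=4, r=4 — load
T1 CAS — after: cnt=5, r=4 — ok
T1 LOAD — after: cnt=5, r=5 — load
T1 CAS — after: cnt=6, r=5 — ok
T1 LOAD — after: cnt=6, r=6 — load
T1 CAS — after: cnt=7, r=6 — ok

C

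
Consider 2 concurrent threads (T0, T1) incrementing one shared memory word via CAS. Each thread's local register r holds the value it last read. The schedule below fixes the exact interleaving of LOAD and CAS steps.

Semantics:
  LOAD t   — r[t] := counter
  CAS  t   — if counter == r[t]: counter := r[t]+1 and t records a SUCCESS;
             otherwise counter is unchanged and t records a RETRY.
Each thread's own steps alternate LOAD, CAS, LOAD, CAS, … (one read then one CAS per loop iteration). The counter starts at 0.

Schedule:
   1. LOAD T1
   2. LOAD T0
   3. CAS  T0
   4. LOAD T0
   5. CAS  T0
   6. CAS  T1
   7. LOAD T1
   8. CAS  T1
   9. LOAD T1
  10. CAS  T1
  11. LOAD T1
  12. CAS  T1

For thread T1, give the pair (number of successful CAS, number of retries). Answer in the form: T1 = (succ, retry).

#1 T1 reads 0
#2 T0 reads 0
#3 T0 CAS(0→1) writes; counter now 1
#4 T0 reads 1
#5 T0 CAS(1→2) writes; counter now 2
#6 T1 CAS(0→1) fails; counter now 2
#7 T1 reads 2
#8 T1 CAS(2→3) writes; counter now 3
#9 T1 reads 3
#10 T1 CAS(3→4) writes; counter now 4
#11 T1 reads 4
#12 T1 CAS(4→5) writes; counter now 5

T1 = (3, 1)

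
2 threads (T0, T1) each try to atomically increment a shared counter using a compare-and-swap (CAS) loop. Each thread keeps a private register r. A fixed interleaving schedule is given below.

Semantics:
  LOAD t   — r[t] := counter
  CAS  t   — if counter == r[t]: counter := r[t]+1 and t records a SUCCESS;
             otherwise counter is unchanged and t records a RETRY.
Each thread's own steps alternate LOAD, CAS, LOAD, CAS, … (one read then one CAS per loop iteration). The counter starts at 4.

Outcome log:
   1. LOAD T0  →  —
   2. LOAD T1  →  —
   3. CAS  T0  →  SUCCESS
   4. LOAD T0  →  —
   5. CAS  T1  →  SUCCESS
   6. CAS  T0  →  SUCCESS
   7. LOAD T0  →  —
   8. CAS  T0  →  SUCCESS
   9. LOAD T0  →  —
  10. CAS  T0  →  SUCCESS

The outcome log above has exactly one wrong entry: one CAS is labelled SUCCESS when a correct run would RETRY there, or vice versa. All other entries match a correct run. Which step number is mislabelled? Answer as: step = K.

Re-executing:
#1 T0 reads 4
#2 T1 reads 4
#3 T0 CAS(4→5) writes; counter now 5
#4 T0 reads 5
#5 T1 CAS(4→5) fails; counter now 5
#6 T0 CAS(5→6) writes; counter now 6
#7 T0 reads 6
#8 T0 CAS(6→7) writes; counter now 7
#9 T0 reads 7
#10 T0 CAS(7→8) writes; counter now 8
Flip is step 5.

step = 5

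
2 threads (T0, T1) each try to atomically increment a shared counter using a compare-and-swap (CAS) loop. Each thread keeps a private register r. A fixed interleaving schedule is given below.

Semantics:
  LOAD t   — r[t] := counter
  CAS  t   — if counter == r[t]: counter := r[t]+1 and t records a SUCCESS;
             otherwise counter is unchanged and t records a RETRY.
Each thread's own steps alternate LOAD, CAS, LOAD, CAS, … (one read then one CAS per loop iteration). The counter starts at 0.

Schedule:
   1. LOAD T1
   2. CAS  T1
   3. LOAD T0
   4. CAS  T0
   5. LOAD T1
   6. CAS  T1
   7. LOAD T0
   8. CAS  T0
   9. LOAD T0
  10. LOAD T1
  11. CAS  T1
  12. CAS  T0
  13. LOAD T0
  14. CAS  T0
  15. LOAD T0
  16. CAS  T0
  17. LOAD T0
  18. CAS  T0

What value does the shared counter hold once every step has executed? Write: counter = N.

counter = 8

[1] T1.load  rd  (counter 0, T1.r 0)
[2] T1.cas  hit  (counter 1, T1.r 0)
[3] T0.load  rd  (counter 1, T0.r 1)
[4] T0.cas  hit  (counter 2, T0.r 1)
[5] T1.load  rd  (counter 2, T1.r 2)
[6] T1.cas  hit  (counter 3, T1.r 2)
[7] T0.load  rd  (counter 3, T0.r 3)
[8] T0.cas  hit  (counter 4, T0.r 3)
[9] T0.load  rd  (counter 4, T0.r 4)
[10] T1.load  rd  (counter 4, T1.r 4)
[11] T1.cas  hit  (counter 5, T1.r 4)
[12] T0.cas  miss  (counter 5, T0.r 4)
[13] T0.load  rd  (counter 5, T0.r 5)
[14] T0.cas  hit  (counter 6, T0.r 5)
[15] T0.load  rd  (counter 6, T0.r 6)
[16] T0.cas  hit  (counter 7, T0.r 6)
[17] T0.load  rd  (counter 7, T0.r 7)
[18] T0.cas  hit  (counter 8, T0.r 7)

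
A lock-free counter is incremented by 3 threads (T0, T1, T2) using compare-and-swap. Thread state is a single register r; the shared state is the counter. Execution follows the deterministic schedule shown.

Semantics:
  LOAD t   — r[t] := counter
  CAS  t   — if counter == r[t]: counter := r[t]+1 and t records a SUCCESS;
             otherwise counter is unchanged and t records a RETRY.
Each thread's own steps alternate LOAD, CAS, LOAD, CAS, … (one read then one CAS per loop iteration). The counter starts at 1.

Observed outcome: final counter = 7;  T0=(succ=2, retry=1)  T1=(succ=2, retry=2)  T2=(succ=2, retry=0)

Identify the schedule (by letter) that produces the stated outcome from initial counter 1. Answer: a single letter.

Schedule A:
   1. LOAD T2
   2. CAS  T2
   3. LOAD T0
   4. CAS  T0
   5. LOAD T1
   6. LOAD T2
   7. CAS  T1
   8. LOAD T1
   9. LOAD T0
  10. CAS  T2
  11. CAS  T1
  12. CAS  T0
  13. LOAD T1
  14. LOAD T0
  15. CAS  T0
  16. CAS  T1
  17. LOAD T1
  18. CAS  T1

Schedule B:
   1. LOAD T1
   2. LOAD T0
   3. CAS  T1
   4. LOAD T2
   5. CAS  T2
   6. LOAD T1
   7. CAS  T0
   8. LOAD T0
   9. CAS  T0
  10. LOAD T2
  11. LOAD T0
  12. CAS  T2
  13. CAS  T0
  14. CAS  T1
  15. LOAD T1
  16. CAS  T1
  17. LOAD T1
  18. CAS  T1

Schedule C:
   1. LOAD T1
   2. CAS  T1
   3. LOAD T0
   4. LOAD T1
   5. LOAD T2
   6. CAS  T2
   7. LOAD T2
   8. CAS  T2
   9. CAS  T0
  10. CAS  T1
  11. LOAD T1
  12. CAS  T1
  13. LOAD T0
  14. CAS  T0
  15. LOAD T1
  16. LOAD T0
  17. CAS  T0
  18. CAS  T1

Run C:
step 1: T1 LOAD ⇒ load; ctr=1 reg=1
step 2: T1 CAS ⇒ ok; ctr=2 reg=1
step 3: T0 LOAD ⇒ load; ctr=2 reg=2
step 4: T1 LOAD ⇒ load; ctr=2 reg=2
step 5: T2 LOAD ⇒ load; ctr=2 reg=2
step 6: T2 CAS ⇒ ok; ctr=3 reg=2
step 7: T2 LOAD ⇒ load; ctr=3 reg=3
step 8: T2 CAS ⇒ ok; ctr=4 reg=3
step 9: T0 CAS ⇒ retry; ctr=4 reg=2
step 10: T1 CAS ⇒ retry; ctr=4 reg=2
step 11: T1 LOAD ⇒ load; ctr=4 reg=4
step 12: T1 CAS ⇒ ok; ctr=5 reg=4
step 13: T0 LOAD ⇒ load; ctr=5 reg=5
step 14: T0 CAS ⇒ ok; ctr=6 reg=5
step 15: T1 LOAD ⇒ load; ctr=6 reg=6
step 16: T0 LOAD ⇒ load; ctr=6 reg=6
step 17: T0 CAS ⇒ ok; ctr=7 reg=6
step 18: T1 CAS ⇒ retry; ctr=7 reg=6

C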